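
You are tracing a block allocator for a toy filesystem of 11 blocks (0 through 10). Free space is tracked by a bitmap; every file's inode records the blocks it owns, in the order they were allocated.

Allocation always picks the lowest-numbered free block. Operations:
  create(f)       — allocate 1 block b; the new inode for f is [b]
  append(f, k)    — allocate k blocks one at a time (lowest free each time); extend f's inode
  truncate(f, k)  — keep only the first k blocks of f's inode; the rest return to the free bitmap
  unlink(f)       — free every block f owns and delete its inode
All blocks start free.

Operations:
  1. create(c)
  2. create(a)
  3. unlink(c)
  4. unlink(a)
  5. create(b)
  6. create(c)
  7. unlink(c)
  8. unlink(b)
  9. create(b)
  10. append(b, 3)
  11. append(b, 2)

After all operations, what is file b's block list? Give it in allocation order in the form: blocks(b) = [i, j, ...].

[1] create(c) — c=0 (map F..........)
[2] create(a) — a=1 c=0 (map FF.........)
[3] unlink(c) — a=1 (map .F.........)
[4] unlink(a) —  (map ...........)
[5] create(b) — b=0 (map F..........)
[6] create(c) — b=0 c=1 (map FF.........)
[7] unlink(c) — b=0 (map F..........)
[8] unlink(b) —  (map ...........)
[9] create(b) — b=0 (map F..........)
[10] append(b, 3) — b=0,1,2,3 (map FFFF.......)
[11] append(b, 2) — b=0,1,2,3,4,5 (map FFFFFF.....)

blocks(b) = [0, 1, 2, 3, 4, 5]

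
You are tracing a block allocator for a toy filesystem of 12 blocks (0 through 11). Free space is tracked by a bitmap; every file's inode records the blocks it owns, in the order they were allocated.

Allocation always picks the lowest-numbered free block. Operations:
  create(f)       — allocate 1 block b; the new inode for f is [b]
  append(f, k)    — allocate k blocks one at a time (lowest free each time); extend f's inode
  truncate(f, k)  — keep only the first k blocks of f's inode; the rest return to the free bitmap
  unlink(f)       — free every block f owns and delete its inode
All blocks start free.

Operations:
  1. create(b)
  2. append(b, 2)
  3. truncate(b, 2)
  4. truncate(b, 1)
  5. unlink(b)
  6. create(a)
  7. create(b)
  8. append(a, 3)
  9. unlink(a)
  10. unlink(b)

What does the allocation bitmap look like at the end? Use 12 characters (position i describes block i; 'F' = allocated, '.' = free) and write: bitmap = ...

bitmap = ............

  1. create(b)  ⇒  F...........  {b→[0]}
  2. append(b, 2)  ⇒  FFF.........  {b→[0, 1, 2]}
  3. truncate(b, 2)  ⇒  FF..........  {b→[0, 1]}
  4. truncate(b, 1)  ⇒  F...........  {b→[0]}
  5. unlink(b)  ⇒  ............  {}
  6. create(a)  ⇒  F...........  {a→[0]}
  7. create(b)  ⇒  FF..........  {a→[0]; b→[1]}
  8. append(a, 3)  ⇒  FFFFF.......  {a→[0, 2, 3, 4]; b→[1]}
  9. unlink(a)  ⇒  .F..........  {b→[1]}
  10. unlink(b)  ⇒  ............  {}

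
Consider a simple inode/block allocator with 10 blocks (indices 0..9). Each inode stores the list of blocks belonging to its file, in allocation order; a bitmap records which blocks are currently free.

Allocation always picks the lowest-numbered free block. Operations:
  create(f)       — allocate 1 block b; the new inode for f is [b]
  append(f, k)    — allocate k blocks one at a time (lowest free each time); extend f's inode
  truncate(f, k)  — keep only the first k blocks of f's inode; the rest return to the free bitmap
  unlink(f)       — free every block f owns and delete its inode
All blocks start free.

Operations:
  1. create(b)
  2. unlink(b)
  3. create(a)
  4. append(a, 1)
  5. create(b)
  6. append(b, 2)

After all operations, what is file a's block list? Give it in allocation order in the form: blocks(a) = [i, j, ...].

after create(b) → b:[0]  free=[F.........]
after unlink(b) →   free=[..........]
after create(a) → a:[0]  free=[F.........]
after append(a, 1) → a:[0, 1]  free=[FF........]
after create(b) → a:[0, 1], b:[2]  free=[FFF.......]
after append(b, 2) → a:[0, 1], b:[2, 3, 4]  free=[FFFFF.....]

blocks(a) = [0, 1]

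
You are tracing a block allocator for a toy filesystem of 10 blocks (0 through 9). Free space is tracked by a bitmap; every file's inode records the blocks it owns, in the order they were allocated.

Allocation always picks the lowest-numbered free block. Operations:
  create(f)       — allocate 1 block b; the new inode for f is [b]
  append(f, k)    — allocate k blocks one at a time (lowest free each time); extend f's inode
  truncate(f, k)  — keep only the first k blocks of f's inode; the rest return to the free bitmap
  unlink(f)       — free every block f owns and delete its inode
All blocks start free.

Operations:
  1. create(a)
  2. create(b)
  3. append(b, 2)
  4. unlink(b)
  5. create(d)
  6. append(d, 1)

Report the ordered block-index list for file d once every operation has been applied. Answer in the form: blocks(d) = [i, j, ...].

[1] create(a) — a=0 (map F.........)
[2] create(b) — a=0 b=1 (map FF........)
[3] append(b, 2) — a=0 b=1,2,3 (map FFFF......)
[4] unlink(b) — a=0 (map F.........)
[5] create(d) — a=0 d=1 (map FF........)
[6] append(d, 1) — a=0 d=1,2 (map FFF.......)

blocks(d) = [1, 2]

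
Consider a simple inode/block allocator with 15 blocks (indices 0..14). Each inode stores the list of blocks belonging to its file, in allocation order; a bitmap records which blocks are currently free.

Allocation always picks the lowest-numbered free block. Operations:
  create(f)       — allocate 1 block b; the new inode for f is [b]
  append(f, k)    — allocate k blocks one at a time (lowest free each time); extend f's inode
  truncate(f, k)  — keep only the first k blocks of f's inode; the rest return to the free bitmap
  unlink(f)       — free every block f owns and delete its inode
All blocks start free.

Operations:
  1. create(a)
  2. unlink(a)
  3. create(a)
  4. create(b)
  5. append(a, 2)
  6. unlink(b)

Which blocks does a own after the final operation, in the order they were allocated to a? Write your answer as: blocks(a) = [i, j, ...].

  1. create(a)  ⇒  F..............  {a→[0]}
  2. unlink(a)  ⇒  ...............  {}
  3. create(a)  ⇒  F..............  {a→[0]}
  4. create(b)  ⇒  FF.............  {a→[0]; b→[1]}
  5. append(a, 2)  ⇒  FFFF...........  {a→[0, 2, 3]; b→[1]}
  6. unlink(b)  ⇒  F.FF...........  {a→[0, 2, 3]}

blocks(a) = [0, 2, 3]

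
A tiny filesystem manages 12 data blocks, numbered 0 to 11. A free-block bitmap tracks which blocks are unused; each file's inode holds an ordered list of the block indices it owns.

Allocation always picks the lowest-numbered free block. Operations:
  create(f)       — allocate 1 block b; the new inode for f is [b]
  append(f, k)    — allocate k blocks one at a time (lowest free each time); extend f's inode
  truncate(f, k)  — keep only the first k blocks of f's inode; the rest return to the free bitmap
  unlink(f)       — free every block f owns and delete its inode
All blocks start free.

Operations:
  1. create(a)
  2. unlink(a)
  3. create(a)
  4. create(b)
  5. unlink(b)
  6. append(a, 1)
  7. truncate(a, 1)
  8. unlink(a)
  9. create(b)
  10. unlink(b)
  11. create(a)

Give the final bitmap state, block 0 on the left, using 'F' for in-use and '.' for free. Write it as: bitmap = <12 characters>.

[1] create(a) — a=0 (map F...........)
[2] unlink(a) —  (map ............)
[3] create(a) — a=0 (map F...........)
[4] create(b) — a=0 b=1 (map FF..........)
[5] unlink(b) — a=0 (map F...........)
[6] append(a, 1) — a=0,1 (map FF..........)
[7] truncate(a, 1) — a=0 (map F...........)
[8] unlink(a) —  (map ............)
[9] create(b) — b=0 (map F...........)
[10] unlink(b) —  (map ............)
[11] create(a) — a=0 (map F...........)

bitmap = F...........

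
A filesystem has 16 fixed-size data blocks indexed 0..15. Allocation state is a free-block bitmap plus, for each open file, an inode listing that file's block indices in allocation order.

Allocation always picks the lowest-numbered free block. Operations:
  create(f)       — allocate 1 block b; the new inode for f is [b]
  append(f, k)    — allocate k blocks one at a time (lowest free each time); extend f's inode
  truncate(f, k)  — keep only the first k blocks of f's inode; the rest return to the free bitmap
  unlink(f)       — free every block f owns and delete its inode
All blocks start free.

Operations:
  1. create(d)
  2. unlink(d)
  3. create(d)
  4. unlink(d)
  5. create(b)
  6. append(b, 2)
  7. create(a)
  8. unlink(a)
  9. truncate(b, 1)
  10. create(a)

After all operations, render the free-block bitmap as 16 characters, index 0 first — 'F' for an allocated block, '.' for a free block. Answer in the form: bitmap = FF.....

create(d): bitmap=F............... | d=[0]
unlink(d): bitmap=................ | 
create(d): bitmap=F............... | d=[0]
unlink(d): bitmap=................ | 
create(b): bitmap=F............... | b=[0]
append(b, 2): bitmap=FFF............. | b=[0, 1, 2]
create(a): bitmap=FFFF............ | a=[3] b=[0, 1, 2]
unlink(a): bitmap=FFF............. | b=[0, 1, 2]
truncate(b, 1): bitmap=F............... | b=[0]
create(a): bitmap=FF.............. | a=[1] b=[0]

bitmap = FF..............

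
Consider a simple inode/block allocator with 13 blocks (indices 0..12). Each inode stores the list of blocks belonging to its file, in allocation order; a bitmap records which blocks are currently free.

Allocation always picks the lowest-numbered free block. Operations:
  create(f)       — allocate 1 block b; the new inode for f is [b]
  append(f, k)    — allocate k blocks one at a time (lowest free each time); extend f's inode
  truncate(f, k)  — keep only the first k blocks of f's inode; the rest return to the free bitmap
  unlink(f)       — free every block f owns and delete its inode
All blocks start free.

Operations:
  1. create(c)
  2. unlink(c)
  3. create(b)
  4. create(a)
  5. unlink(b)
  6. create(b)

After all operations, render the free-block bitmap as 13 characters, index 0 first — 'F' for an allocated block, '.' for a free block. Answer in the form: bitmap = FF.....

bitmap = FF...........

  1. create(c)  ⇒  F............  {c→[0]}
  2. unlink(c)  ⇒  .............  {}
  3. create(b)  ⇒  F............  {b→[0]}
  4. create(a)  ⇒  FF...........  {a→[1]; b→[0]}
  5. unlink(b)  ⇒  .F...........  {a→[1]}
  6. create(b)  ⇒  FF...........  {a→[1]; b→[0]}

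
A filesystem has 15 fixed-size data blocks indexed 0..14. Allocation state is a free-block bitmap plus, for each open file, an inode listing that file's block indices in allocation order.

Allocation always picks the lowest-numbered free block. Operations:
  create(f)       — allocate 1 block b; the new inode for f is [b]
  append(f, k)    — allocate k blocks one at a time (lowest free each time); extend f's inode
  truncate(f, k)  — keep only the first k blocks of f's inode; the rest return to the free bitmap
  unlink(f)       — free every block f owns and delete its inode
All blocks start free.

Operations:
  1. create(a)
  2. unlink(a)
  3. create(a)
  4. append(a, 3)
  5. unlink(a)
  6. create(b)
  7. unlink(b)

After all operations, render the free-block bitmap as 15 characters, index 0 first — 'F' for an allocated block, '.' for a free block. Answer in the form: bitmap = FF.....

bitmap = ...............

  1. create(a)  ⇒  F..............  {a→[0]}
  2. unlink(a)  ⇒  ...............  {}
  3. create(a)  ⇒  F..............  {a→[0]}
  4. append(a, 3)  ⇒  FFFF...........  {a→[0, 1, 2, 3]}
  5. unlink(a)  ⇒  ...............  {}
  6. create(b)  ⇒  F..............  {b→[0]}
  7. unlink(b)  ⇒  ...............  {}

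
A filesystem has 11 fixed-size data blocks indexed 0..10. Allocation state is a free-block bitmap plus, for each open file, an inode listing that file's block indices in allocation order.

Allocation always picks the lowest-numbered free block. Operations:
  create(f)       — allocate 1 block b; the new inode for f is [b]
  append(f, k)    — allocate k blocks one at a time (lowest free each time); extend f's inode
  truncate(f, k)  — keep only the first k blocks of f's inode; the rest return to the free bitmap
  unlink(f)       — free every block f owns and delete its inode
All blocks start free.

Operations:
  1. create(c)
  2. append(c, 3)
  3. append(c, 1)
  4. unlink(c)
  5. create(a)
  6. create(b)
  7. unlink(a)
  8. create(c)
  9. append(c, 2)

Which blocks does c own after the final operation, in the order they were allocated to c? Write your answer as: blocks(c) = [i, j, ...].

  1. create(c)  ⇒  F..........  {c→[0]}
  2. append(c, 3)  ⇒  FFFF.......  {c→[0, 1, 2, 3]}
  3. append(c, 1)  ⇒  FFFFF......  {c→[0, 1, 2, 3, 4]}
  4. unlink(c)  ⇒  ...........  {}
  5. create(a)  ⇒  F..........  {a→[0]}
  6. create(b)  ⇒  FF.........  {a→[0]; b→[1]}
  7. unlink(a)  ⇒  .F.........  {b→[1]}
  8. create(c)  ⇒  FF.........  {b→[1]; c→[0]}
  9. append(c, 2)  ⇒  FFFF.......  {b→[1]; c→[0, 2, 3]}

blocks(c) = [0, 2, 3]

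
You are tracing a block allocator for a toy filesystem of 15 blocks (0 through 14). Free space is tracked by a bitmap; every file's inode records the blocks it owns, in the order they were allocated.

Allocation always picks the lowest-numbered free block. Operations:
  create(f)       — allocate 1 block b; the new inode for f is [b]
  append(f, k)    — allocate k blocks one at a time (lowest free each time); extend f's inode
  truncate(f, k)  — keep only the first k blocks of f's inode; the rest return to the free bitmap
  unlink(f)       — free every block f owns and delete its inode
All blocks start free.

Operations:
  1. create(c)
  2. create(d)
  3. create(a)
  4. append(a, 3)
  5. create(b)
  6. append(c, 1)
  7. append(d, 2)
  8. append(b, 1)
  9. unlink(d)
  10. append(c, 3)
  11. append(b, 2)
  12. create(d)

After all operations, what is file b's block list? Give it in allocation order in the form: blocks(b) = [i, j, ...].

after create(c) → c:[0]  free=[F..............]
after create(d) → c:[0], d:[1]  free=[FF.............]
after create(a) → a:[2], c:[0], d:[1]  free=[FFF............]
after append(a, 3) → a:[2, 3, 4, 5], c:[0], d:[1]  free=[FFFFFF.........]
after create(b) → a:[2, 3, 4, 5], b:[6], c:[0], d:[1]  free=[FFFFFFF........]
after append(c, 1) → a:[2, 3, 4, 5], b:[6], c:[0, 7], d:[1]  free=[FFFFFFFF.......]
after append(d, 2) → a:[2, 3, 4, 5], b:[6], c:[0, 7], d:[1, 8, 9]  free=[FFFFFFFFFF.....]
after append(b, 1) → a:[2, 3, 4, 5], b:[6, 10], c:[0, 7], d:[1, 8, 9]  free=[FFFFFFFFFFF....]
after unlink(d) → a:[2, 3, 4, 5], b:[6, 10], c:[0, 7]  free=[F.FFFFFF..F....]
after append(c, 3) → a:[2, 3, 4, 5], b:[6, 10], c:[0, 7, 1, 8, 9]  free=[FFFFFFFFFFF....]
after append(b, 2) → a:[2, 3, 4, 5], b:[6, 10, 11, 12], c:[0, 7, 1, 8, 9]  free=[FFFFFFFFFFFFF..]
after create(d) → a:[2, 3, 4, 5], b:[6, 10, 11, 12], c:[0, 7, 1, 8, 9], d:[13]  free=[FFFFFFFFFFFFFF.]

blocks(b) = [6, 10, 11, 12]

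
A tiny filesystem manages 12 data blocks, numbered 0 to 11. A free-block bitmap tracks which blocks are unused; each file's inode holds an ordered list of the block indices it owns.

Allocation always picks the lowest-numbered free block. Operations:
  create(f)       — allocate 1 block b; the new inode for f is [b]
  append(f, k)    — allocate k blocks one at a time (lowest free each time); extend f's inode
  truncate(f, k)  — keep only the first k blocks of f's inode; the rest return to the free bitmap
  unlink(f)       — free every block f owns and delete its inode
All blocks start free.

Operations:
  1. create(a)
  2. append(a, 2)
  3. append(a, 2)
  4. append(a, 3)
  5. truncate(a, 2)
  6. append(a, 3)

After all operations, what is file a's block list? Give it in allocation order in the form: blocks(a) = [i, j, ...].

after create(a) → a:[0]  free=[F...........]
after append(a, 2) → a:[0, 1, 2]  free=[FFF.........]
after append(a, 2) → a:[0, 1, 2, 3, 4]  free=[FFFFF.......]
after append(a, 3) → a:[0, 1, 2, 3, 4, 5, 6, 7]  free=[FFFFFFFF....]
after truncate(a, 2) → a:[0, 1]  free=[FF..........]
after append(a, 3) → a:[0, 1, 2, 3, 4]  free=[FFFFF.......]

blocks(a) = [0, 1, 2, 3, 4]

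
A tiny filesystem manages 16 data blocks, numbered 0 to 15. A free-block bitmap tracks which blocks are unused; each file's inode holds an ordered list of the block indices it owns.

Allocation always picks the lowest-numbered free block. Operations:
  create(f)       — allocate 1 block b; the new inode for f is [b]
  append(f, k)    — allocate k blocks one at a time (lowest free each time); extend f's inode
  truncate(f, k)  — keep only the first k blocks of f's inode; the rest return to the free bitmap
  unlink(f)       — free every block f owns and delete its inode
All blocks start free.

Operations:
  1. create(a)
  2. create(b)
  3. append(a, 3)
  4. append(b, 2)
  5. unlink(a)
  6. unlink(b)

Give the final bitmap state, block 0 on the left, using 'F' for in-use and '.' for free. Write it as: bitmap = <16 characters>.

bitmap = ................

create(a): bitmap=F............... | a=[0]
create(b): bitmap=FF.............. | a=[0] b=[1]
append(a, 3): bitmap=FFFFF........... | a=[0, 2, 3, 4] b=[1]
append(b, 2): bitmap=FFFFFFF......... | a=[0, 2, 3, 4] b=[1, 5, 6]
unlink(a): bitmap=.F...FF......... | b=[1, 5, 6]
unlink(b): bitmap=................ | 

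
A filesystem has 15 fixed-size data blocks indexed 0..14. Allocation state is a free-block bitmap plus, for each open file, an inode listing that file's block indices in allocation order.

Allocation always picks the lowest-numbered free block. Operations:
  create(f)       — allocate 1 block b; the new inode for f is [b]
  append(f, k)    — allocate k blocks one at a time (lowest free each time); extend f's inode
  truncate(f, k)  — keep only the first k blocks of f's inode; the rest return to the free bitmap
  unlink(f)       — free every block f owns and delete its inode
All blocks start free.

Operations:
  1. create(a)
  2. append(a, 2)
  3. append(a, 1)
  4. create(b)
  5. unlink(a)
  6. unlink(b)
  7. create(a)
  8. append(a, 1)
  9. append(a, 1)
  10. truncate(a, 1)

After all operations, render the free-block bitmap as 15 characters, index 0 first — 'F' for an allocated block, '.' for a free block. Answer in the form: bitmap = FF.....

  1. create(a)  ⇒  F..............  {a→[0]}
  2. append(a, 2)  ⇒  FFF............  {a→[0, 1, 2]}
  3. append(a, 1)  ⇒  FFFF...........  {a→[0, 1, 2, 3]}
  4. create(b)  ⇒  FFFFF..........  {a→[0, 1, 2, 3]; b→[4]}
  5. unlink(a)  ⇒  ....F..........  {b→[4]}
  6. unlink(b)  ⇒  ...............  {}
  7. create(a)  ⇒  F..............  {a→[0]}
  8. append(a, 1)  ⇒  FF.............  {a→[0, 1]}
  9. append(a, 1)  ⇒  FFF............  {a→[0, 1, 2]}
  10. truncate(a, 1)  ⇒  F..............  {a→[0]}

bitmap = F..............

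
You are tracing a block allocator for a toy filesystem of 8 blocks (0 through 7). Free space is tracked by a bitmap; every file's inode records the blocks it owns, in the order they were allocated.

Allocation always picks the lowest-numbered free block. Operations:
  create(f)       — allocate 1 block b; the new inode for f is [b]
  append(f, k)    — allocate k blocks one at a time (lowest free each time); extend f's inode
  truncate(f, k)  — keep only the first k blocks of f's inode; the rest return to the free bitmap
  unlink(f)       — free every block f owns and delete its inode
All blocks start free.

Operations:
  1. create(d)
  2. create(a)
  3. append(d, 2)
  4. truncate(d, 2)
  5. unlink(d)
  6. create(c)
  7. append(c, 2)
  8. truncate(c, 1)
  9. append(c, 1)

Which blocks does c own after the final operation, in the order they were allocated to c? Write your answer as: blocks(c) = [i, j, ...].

create(d): bitmap=F....... | d=[0]
create(a): bitmap=FF...... | a=[1] d=[0]
append(d, 2): bitmap=FFFF.... | a=[1] d=[0, 2, 3]
truncate(d, 2): bitmap=FFF..... | a=[1] d=[0, 2]
unlink(d): bitmap=.F...... | a=[1]
create(c): bitmap=FF...... | a=[1] c=[0]
append(c, 2): bitmap=FFFF.... | a=[1] c=[0, 2, 3]
truncate(c, 1): bitmap=FF...... | a=[1] c=[0]
append(c, 1): bitmap=FFF..... | a=[1] c=[0, 2]

blocks(c) = [0, 2]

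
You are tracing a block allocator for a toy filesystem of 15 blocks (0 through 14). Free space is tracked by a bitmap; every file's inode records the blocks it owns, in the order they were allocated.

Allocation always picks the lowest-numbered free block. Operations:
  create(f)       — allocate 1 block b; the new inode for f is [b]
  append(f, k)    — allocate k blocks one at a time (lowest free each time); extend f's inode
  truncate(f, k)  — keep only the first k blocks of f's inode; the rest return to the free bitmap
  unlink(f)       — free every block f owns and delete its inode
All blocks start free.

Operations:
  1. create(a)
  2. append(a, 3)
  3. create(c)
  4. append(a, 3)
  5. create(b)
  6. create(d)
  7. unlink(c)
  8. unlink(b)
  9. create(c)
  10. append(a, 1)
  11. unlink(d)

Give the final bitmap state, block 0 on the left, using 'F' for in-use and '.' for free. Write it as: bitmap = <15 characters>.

  1. create(a)  ⇒  F..............  {a→[0]}
  2. append(a, 3)  ⇒  FFFF...........  {a→[0, 1, 2, 3]}
  3. create(c)  ⇒  FFFFF..........  {a→[0, 1, 2, 3]; c→[4]}
  4. append(a, 3)  ⇒  FFFFFFFF.......  {a→[0, 1, 2, 3, 5, 6, 7]; c→[4]}
  5. create(b)  ⇒  FFFFFFFFF......  {a→[0, 1, 2, 3, 5, 6, 7]; b→[8]; c→[4]}
  6. create(d)  ⇒  FFFFFFFFFF.....  {a→[0, 1, 2, 3, 5, 6, 7]; b→[8]; c→[4]; d→[9]}
  7. unlink(c)  ⇒  FFFF.FFFFF.....  {a→[0, 1, 2, 3, 5, 6, 7]; b→[8]; d→[9]}
  8. unlink(b)  ⇒  FFFF.FFF.F.....  {a→[0, 1, 2, 3, 5, 6, 7]; d→[9]}
  9. create(c)  ⇒  FFFFFFFF.F.....  {a→[0, 1, 2, 3, 5, 6, 7]; c→[4]; d→[9]}
  10. append(a, 1)  ⇒  FFFFFFFFFF.....  {a→[0, 1, 2, 3, 5, 6, 7, 8]; c→[4]; d→[9]}
  11. unlink(d)  ⇒  FFFFFFFFF......  {a→[0, 1, 2, 3, 5, 6, 7, 8]; c→[4]}

bitmap = FFFFFFFFF......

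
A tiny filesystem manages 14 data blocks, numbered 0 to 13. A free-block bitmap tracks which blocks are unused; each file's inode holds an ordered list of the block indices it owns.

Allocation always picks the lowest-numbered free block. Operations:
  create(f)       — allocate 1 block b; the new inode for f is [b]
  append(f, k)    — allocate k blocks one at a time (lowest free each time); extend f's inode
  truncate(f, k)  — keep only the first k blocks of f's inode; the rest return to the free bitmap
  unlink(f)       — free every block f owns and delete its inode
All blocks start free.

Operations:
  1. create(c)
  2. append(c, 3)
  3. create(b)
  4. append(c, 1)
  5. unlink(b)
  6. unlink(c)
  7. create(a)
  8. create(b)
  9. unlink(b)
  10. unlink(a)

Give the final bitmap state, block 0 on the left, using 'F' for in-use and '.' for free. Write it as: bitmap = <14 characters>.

bitmap = ..............

  1. create(c)  ⇒  F.............  {c→[0]}
  2. append(c, 3)  ⇒  FFFF..........  {c→[0, 1, 2, 3]}
  3. create(b)  ⇒  FFFFF.........  {b→[4]; c→[0, 1, 2, 3]}
  4. append(c, 1)  ⇒  FFFFFF........  {b→[4]; c→[0, 1, 2, 3, 5]}
  5. unlink(b)  ⇒  FFFF.F........  {c→[0, 1, 2, 3, 5]}
  6. unlink(c)  ⇒  ..............  {}
  7. create(a)  ⇒  F.............  {a→[0]}
  8. create(b)  ⇒  FF............  {a→[0]; b→[1]}
  9. unlink(b)  ⇒  F.............  {a→[0]}
  10. unlink(a)  ⇒  ..............  {}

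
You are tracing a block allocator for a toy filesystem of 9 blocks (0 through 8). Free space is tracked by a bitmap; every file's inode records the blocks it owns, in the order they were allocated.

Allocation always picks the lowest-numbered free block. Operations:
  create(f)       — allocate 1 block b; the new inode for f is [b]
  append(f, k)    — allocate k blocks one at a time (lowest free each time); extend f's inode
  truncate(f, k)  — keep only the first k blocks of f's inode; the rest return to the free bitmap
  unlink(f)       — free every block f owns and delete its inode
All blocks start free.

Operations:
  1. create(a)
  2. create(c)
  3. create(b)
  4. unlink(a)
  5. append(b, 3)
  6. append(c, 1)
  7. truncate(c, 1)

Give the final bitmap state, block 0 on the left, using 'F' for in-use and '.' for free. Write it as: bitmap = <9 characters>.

bitmap = FFFFF....

  1. create(a)  ⇒  F........  {a→[0]}
  2. create(c)  ⇒  FF.......  {a→[0]; c→[1]}
  3. create(b)  ⇒  FFF......  {a→[0]; b→[2]; c→[1]}
  4. unlink(a)  ⇒  .FF......  {b→[2]; c→[1]}
  5. append(b, 3)  ⇒  FFFFF....  {b→[2, 0, 3, 4]; c→[1]}
  6. append(c, 1)  ⇒  FFFFFF...  {b→[2, 0, 3, 4]; c→[1, 5]}
  7. truncate(c, 1)  ⇒  FFFFF....  {b→[2, 0, 3, 4]; c→[1]}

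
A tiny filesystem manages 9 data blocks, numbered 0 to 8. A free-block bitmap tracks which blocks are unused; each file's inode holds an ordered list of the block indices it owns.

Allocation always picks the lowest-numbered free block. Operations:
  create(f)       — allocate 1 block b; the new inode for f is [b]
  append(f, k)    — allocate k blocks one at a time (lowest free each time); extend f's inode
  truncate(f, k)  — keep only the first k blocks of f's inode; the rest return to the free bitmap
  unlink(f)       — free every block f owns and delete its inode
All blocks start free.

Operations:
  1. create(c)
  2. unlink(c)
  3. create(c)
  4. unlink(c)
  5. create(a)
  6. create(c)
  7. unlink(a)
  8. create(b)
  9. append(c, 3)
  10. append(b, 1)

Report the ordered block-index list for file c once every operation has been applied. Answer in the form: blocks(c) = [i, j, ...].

blocks(c) = [1, 2, 3, 4]

create(c): bitmap=F........ | c=[0]
unlink(c): bitmap=......... | 
create(c): bitmap=F........ | c=[0]
unlink(c): bitmap=......... | 
create(a): bitmap=F........ | a=[0]
create(c): bitmap=FF....... | a=[0] c=[1]
unlink(a): bitmap=.F....... | c=[1]
create(b): bitmap=FF....... | b=[0] c=[1]
append(c, 3): bitmap=FFFFF.... | b=[0] c=[1, 2, 3, 4]
append(b, 1): bitmap=FFFFFF... | b=[0, 5] c=[1, 2, 3, 4]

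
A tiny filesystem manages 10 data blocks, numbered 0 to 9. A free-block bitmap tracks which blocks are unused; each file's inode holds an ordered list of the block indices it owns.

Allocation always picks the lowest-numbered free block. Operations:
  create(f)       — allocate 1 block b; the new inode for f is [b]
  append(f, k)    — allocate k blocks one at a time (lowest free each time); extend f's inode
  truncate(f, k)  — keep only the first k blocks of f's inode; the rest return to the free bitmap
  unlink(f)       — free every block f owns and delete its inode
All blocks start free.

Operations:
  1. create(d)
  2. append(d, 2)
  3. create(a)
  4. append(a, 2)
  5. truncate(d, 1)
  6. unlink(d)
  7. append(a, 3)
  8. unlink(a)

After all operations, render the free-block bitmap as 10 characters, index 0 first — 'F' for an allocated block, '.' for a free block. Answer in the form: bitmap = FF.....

bitmap = ..........

after create(d) → d:[0]  free=[F.........]
after append(d, 2) → d:[0, 1, 2]  free=[FFF.......]
after create(a) → a:[3], d:[0, 1, 2]  free=[FFFF......]
after append(a, 2) → a:[3, 4, 5], d:[0, 1, 2]  free=[FFFFFF....]
after truncate(d, 1) → a:[3, 4, 5], d:[0]  free=[F..FFF....]
after unlink(d) → a:[3, 4, 5]  free=[...FFF....]
after append(a, 3) → a:[3, 4, 5, 0, 1, 2]  free=[FFFFFF....]
after unlink(a) →   free=[..........]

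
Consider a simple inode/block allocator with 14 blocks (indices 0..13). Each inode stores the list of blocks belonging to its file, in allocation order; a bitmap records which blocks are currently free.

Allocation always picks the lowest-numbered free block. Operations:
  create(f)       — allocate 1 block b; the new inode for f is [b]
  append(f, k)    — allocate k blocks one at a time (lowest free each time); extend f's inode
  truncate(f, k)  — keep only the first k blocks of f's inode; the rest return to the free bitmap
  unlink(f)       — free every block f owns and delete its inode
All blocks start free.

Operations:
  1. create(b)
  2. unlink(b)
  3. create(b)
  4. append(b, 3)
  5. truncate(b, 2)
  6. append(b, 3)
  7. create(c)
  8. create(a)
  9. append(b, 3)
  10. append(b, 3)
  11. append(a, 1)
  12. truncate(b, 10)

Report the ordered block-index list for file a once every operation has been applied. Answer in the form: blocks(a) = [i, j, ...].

blocks(a) = [6, 13]

  1. create(b)  ⇒  F.............  {b→[0]}
  2. unlink(b)  ⇒  ..............  {}
  3. create(b)  ⇒  F.............  {b→[0]}
  4. append(b, 3)  ⇒  FFFF..........  {b→[0, 1, 2, 3]}
  5. truncate(b, 2)  ⇒  FF............  {b→[0, 1]}
  6. append(b, 3)  ⇒  FFFFF.........  {b→[0, 1, 2, 3, 4]}
  7. create(c)  ⇒  FFFFFF........  {b→[0, 1, 2, 3, 4]; c→[5]}
  8. create(a)  ⇒  FFFFFFF.......  {a→[6]; b→[0, 1, 2, 3, 4]; c→[5]}
  9. append(b, 3)  ⇒  FFFFFFFFFF....  {a→[6]; b→[0, 1, 2, 3, 4, 7, 8, 9]; c→[5]}
  10. append(b, 3)  ⇒  FFFFFFFFFFFFF.  {a→[6]; b→[0, 1, 2, 3, 4, 7, 8, 9, 10, 11, 12]; c→[5]}
  11. append(a, 1)  ⇒  FFFFFFFFFFFFFF  {a→[6, 13]; b→[0, 1, 2, 3, 4, 7, 8, 9, 10, 11, 12]; c→[5]}
  12. truncate(b, 10)  ⇒  FFFFFFFFFFFF.F  {a→[6, 13]; b→[0, 1, 2, 3, 4, 7, 8, 9, 10, 11]; c→[5]}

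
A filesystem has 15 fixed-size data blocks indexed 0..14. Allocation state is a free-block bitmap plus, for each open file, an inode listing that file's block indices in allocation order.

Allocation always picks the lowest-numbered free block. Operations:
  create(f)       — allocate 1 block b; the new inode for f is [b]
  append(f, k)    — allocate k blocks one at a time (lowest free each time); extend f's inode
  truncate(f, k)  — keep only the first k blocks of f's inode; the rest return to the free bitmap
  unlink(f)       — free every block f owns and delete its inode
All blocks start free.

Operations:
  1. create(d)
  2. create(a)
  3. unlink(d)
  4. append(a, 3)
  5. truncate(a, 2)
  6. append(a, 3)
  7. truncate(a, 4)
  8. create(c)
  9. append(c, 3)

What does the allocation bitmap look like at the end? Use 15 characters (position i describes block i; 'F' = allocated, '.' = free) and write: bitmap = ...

bitmap = FFFFFFFF.......

after create(d) → d:[0]  free=[F..............]
after create(a) → a:[1], d:[0]  free=[FF.............]
after unlink(d) → a:[1]  free=[.F.............]
after append(a, 3) → a:[1, 0, 2, 3]  free=[FFFF...........]
after truncate(a, 2) → a:[1, 0]  free=[FF.............]
after append(a, 3) → a:[1, 0, 2, 3, 4]  free=[FFFFF..........]
after truncate(a, 4) → a:[1, 0, 2, 3]  free=[FFFF...........]
after create(c) → a:[1, 0, 2, 3], c:[4]  free=[FFFFF..........]
after append(c, 3) → a:[1, 0, 2, 3], c:[4, 5, 6, 7]  free=[FFFFFFFF.......]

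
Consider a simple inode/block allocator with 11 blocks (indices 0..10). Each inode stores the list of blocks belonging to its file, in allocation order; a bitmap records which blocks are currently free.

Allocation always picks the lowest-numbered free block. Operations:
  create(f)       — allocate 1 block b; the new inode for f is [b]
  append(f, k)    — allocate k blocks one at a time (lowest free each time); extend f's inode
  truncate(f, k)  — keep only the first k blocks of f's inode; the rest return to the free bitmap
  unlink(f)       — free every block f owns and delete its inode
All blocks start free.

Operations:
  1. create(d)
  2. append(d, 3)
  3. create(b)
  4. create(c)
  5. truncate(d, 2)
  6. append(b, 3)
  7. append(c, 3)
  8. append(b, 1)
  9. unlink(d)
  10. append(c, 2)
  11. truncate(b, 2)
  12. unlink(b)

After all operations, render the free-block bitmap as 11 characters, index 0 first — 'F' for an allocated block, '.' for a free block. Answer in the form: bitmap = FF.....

bitmap = FF...F.FFF.

[1] create(d) — d=0 (map F..........)
[2] append(d, 3) — d=0,1,2,3 (map FFFF.......)
[3] create(b) — b=4 d=0,1,2,3 (map FFFFF......)
[4] create(c) — b=4 c=5 d=0,1,2,3 (map FFFFFF.....)
[5] truncate(d, 2) — b=4 c=5 d=0,1 (map FF..FF.....)
[6] append(b, 3) — b=4,2,3,6 c=5 d=0,1 (map FFFFFFF....)
[7] append(c, 3) — b=4,2,3,6 c=5,7,8,9 d=0,1 (map FFFFFFFFFF.)
[8] append(b, 1) — b=4,2,3,6,10 c=5,7,8,9 d=0,1 (map FFFFFFFFFFF)
[9] unlink(d) — b=4,2,3,6,10 c=5,7,8,9 (map ..FFFFFFFFF)
[10] append(c, 2) — b=4,2,3,6,10 c=5,7,8,9,0,1 (map FFFFFFFFFFF)
[11] truncate(b, 2) — b=4,2 c=5,7,8,9,0,1 (map FFF.FF.FFF.)
[12] unlink(b) — c=5,7,8,9,0,1 (map FF...F.FFF.)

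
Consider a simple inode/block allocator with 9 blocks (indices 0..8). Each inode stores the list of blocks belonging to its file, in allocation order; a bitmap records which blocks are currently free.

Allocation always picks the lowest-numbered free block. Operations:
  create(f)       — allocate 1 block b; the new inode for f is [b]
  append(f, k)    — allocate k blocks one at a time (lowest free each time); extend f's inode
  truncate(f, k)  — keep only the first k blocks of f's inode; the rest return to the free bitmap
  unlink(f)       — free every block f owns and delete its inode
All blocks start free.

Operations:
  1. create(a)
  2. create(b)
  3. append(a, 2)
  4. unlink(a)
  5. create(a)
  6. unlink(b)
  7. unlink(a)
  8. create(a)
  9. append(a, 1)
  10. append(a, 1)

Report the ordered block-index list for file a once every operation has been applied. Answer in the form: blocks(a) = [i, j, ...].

after create(a) → a:[0]  free=[F........]
after create(b) → a:[0], b:[1]  free=[FF.......]
after append(a, 2) → a:[0, 2, 3], b:[1]  free=[FFFF.....]
after unlink(a) → b:[1]  free=[.F.......]
after create(a) → a:[0], b:[1]  free=[FF.......]
after unlink(b) → a:[0]  free=[F........]
after unlink(a) →   free=[.........]
after create(a) → a:[0]  free=[F........]
after append(a, 1) → a:[0, 1]  free=[FF.......]
after append(a, 1) → a:[0, 1, 2]  free=[FFF......]

blocks(a) = [0, 1, 2]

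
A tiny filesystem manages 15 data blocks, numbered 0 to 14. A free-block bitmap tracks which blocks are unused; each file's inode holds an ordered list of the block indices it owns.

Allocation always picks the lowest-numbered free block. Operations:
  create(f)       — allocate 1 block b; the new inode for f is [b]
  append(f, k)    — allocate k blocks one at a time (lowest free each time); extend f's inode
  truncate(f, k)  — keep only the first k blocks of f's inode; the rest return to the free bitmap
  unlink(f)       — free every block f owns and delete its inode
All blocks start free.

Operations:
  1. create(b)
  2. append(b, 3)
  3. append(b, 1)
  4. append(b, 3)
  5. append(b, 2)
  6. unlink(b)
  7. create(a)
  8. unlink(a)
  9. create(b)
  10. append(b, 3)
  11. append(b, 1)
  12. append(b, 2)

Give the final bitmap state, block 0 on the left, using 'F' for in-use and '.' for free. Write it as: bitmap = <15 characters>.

bitmap = FFFFFFF........

  1. create(b)  ⇒  F..............  {b→[0]}
  2. append(b, 3)  ⇒  FFFF...........  {b→[0, 1, 2, 3]}
  3. append(b, 1)  ⇒  FFFFF..........  {b→[0, 1, 2, 3, 4]}
  4. append(b, 3)  ⇒  FFFFFFFF.......  {b→[0, 1, 2, 3, 4, 5, 6, 7]}
  5. append(b, 2)  ⇒  FFFFFFFFFF.....  {b→[0, 1, 2, 3, 4, 5, 6, 7, 8, 9]}
  6. unlink(b)  ⇒  ...............  {}
  7. create(a)  ⇒  F..............  {a→[0]}
  8. unlink(a)  ⇒  ...............  {}
  9. create(b)  ⇒  F..............  {b→[0]}
  10. append(b, 3)  ⇒  FFFF...........  {b→[0, 1, 2, 3]}
  11. append(b, 1)  ⇒  FFFFF..........  {b→[0, 1, 2, 3, 4]}
  12. append(b, 2)  ⇒  FFFFFFF........  {b→[0, 1, 2, 3, 4, 5, 6]}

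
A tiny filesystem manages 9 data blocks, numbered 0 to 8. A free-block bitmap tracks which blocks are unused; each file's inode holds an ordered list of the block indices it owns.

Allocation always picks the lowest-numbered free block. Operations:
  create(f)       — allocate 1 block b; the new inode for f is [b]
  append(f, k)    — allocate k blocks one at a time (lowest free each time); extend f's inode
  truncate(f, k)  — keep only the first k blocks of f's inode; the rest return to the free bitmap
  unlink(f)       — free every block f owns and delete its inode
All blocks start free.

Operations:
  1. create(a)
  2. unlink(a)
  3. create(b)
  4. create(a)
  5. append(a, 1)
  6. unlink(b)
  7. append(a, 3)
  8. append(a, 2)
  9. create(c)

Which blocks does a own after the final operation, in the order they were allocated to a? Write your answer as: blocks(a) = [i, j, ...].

after create(a) → a:[0]  free=[F........]
after unlink(a) →   free=[.........]
after create(b) → b:[0]  free=[F........]
after create(a) → a:[1], b:[0]  free=[FF.......]
after append(a, 1) → a:[1, 2], b:[0]  free=[FFF......]
after unlink(b) → a:[1, 2]  free=[.FF......]
after append(a, 3) → a:[1, 2, 0, 3, 4]  free=[FFFFF....]
after append(a, 2) → a:[1, 2, 0, 3, 4, 5, 6]  free=[FFFFFFF..]
after create(c) → a:[1, 2, 0, 3, 4, 5, 6], c:[7]  free=[FFFFFFFF.]

blocks(a) = [1, 2, 0, 3, 4, 5, 6]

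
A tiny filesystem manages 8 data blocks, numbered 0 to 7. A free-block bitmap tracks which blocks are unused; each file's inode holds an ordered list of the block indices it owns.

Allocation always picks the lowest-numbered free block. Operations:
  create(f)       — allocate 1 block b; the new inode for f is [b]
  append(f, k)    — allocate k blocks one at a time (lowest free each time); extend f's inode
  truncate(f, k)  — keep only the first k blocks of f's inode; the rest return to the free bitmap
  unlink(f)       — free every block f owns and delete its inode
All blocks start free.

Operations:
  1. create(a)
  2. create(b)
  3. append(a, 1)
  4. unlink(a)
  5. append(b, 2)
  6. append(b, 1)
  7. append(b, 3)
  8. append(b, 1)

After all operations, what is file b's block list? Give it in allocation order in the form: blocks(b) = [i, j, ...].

create(a): bitmap=F....... | a=[0]
create(b): bitmap=FF...... | a=[0] b=[1]
append(a, 1): bitmap=FFF..... | a=[0, 2] b=[1]
unlink(a): bitmap=.F...... | b=[1]
append(b, 2): bitmap=FFF..... | b=[1, 0, 2]
append(b, 1): bitmap=FFFF.... | b=[1, 0, 2, 3]
append(b, 3): bitmap=FFFFFFF. | b=[1, 0, 2, 3, 4, 5, 6]
append(b, 1): bitmap=FFFFFFFF | b=[1, 0, 2, 3, 4, 5, 6, 7]

blocks(b) = [1, 0, 2, 3, 4, 5, 6, 7]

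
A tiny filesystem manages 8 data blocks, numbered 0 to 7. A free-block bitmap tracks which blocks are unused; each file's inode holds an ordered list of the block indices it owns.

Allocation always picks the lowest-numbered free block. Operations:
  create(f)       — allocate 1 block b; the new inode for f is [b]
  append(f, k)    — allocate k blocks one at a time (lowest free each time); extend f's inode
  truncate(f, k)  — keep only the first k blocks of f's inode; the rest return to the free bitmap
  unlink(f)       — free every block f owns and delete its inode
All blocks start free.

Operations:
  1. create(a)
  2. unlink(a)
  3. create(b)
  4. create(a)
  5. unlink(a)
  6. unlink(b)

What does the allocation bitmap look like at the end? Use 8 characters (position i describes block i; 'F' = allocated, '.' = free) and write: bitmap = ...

bitmap = ........

after create(a) → a:[0]  free=[F.......]
after unlink(a) →   free=[........]
after create(b) → b:[0]  free=[F.......]
after create(a) → a:[1], b:[0]  free=[FF......]
after unlink(a) → b:[0]  free=[F.......]
after unlink(b) →   free=[........]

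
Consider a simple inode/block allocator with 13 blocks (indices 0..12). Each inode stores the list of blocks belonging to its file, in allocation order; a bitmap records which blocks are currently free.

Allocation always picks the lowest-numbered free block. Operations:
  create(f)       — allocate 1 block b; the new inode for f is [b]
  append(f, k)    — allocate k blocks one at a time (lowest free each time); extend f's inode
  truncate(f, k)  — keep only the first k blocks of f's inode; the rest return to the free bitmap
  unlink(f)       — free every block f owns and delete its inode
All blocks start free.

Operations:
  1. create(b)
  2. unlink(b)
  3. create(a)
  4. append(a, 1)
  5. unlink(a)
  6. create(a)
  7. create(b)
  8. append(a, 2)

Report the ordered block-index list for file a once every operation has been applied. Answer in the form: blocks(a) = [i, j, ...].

[1] create(b) — b=0 (map F............)
[2] unlink(b) —  (map .............)
[3] create(a) — a=0 (map F............)
[4] append(a, 1) — a=0,1 (map FF...........)
[5] unlink(a) —  (map .............)
[6] create(a) — a=0 (map F............)
[7] create(b) — a=0 b=1 (map FF...........)
[8] append(a, 2) — a=0,2,3 b=1 (map FFFF.........)

blocks(a) = [0, 2, 3]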